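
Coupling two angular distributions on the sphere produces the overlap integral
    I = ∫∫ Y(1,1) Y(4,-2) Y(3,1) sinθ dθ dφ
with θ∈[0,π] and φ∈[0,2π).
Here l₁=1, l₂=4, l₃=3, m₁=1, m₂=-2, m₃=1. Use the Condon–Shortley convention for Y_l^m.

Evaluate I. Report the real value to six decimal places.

Rules hold: Σm=0, L=8 even, 3≤3≤5.
N = 3·9·7 = 189
Δ = 2!·0!·6!/9! = 1/252
Racah Σ t=1..1: t=1:−1/36 = -1/36
⇒ 3j(1 4 3; 0 0 0)² = 4/63, sgn +1
Racah Σ t=0..0: t=0:+1/96 = 1/96
⇒ 3j(1 4 3; 1 -2 1)² = 5/84, sgn +1
4πI² = N·(3j₀)²·(3jₘ)² = 5/7
I = +1·√(0.714286/4π) = 0.23841361

0.238414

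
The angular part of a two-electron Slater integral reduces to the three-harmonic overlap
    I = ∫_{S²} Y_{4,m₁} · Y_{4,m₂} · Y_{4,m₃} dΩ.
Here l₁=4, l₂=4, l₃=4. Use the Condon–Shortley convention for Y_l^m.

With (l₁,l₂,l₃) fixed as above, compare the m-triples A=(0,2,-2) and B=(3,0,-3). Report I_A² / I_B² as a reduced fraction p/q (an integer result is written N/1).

121/441

l's match ⇒ only the (l;m) 3-j factors differ between A and B.
A: triangle coeff Δ(4,4,4) = 1/450450; Σ_t [2,4]: t=2:+1/384 t=3:−1/216 t=4:+1/2304 = -11/6912; (3j)²=11/1638 [(4 4 4; 0 2 -2)], sign=-1
B: triangle coeff Δ(4,4,4) = 1/450450; Σ_t [0,1]: t=0:+1/3456 t=1:−1/864 = -1/1152; (3j)²=7/286 [(4 4 4; 3 0 -3)], sign=+1
I_A²/I_B² = (11/1638)/(7/286) = 121/441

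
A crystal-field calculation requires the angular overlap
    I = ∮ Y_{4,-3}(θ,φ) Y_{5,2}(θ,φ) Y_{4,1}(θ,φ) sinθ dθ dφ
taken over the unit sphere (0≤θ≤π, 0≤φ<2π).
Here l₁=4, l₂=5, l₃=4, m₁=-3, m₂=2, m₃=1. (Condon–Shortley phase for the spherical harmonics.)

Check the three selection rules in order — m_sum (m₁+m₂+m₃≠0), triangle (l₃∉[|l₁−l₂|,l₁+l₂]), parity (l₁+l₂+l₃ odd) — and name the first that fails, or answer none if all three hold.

azimuthal sum: -3 + 2 + 1 = 0  ✓
1 ≤ 4 ≤ 9 (triangle on l)  ✓
L = 4 + 5 + 4 = 13 (odd)  ✗

parity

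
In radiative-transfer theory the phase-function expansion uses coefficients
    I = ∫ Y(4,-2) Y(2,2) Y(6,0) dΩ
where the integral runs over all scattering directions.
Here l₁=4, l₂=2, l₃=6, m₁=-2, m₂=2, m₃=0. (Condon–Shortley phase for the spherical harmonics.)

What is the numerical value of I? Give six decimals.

0.061597

m-sum 0 ✓  L=12 even ✓  2≤6≤6 ✓
Π(2lᵢ+1) = 9×5×13 = 585
triangle coeff Δ(4,2,6) = 1/6435
Σ_t [0,0]: t=0:+1/2304 = 1/2304
(3j)²=5/143 [(4 2 6; 0 0 0)], sign=+1
Σ_t [0,0]: t=0:+1/34560 = 1/34560
(3j)²=1/429 [(4 2 6; -2 2 0)], sign=+1
⇒ 4πI² = 75/1573
I = (+1)√(75/1573/(4π)) = 0.06159725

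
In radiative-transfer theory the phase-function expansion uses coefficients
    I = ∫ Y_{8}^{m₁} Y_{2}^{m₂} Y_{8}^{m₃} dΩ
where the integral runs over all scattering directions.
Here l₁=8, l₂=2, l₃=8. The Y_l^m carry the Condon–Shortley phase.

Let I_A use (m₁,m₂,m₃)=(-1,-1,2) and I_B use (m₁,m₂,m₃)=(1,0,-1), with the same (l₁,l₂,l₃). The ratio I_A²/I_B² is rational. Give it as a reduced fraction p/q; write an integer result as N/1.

l's match ⇒ only the (l;m) 3-j factors differ between A and B.
A: triangle coeff Δ(8,2,8) = 1/348840; Σ_t [0,1]: t=0:+1/87091200 t=1:−1/58060800 = -1/174182400; (3j)²=7/2584 [(8 2 8; -1 -1 2)], sign=-1
B: triangle coeff Δ(8,2,8) = 1/348840; Σ_t [0,2]: t=0:+1/101606400 t=1:−1/29030400 t=2:+1/174182400 = -23/1219276800; (3j)²=529/38760 [(8 2 8; 1 0 -1)], sign=+1
I_A²/I_B² = (7/2584)/(529/38760) = 105/529

105/529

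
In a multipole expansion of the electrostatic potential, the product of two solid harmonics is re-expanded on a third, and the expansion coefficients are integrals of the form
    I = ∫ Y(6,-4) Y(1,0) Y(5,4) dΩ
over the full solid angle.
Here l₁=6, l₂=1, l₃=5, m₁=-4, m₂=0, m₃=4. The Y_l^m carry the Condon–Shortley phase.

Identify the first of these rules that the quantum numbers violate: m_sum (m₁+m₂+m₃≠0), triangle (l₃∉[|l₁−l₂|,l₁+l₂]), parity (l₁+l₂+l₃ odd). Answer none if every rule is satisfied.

none

azimuthal sum: -4 + 0 + 4 = 0  ✓
5 ≤ 5 ≤ 7 (triangle on l)  ✓
L = 6 + 1 + 5 = 12 (even)  ✓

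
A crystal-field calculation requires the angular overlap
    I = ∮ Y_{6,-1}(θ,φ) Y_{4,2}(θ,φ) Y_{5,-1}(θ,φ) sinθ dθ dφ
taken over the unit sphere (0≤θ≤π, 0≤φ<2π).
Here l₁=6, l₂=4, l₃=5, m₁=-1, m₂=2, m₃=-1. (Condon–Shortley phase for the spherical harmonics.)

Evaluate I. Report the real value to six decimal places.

0.000000

Σlᵢ=15 odd — θ-integrand is odd under cosθ→−cosθ; I=0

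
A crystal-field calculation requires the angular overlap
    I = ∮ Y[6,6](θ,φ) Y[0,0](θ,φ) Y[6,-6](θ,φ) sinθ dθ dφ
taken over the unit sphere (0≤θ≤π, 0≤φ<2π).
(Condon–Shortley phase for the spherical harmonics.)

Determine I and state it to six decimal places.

Checks pass: Σm=0; 12 even; l₃=6∈[6,6].
(2·6+1)(2·0+1)(2·6+1) = 169
Δ: 0! 12! 0! / 13! → 1/13
sum: t=0:+1/518400 = 1/518400
3j²(6 0 6; 0 0 0) = Δ·Π!·Σ² = 1/13  (sign +1)
sum: t=0:+1/479001600 = 1/479001600
3j²(6 0 6; 6 0 -6) = Δ·Π!·Σ² = 1/13  (sign +1)
combine: 4πI² = 169·1/13·1/13 = 1/1
take √, sign +1: I = 0.28209479

0.282095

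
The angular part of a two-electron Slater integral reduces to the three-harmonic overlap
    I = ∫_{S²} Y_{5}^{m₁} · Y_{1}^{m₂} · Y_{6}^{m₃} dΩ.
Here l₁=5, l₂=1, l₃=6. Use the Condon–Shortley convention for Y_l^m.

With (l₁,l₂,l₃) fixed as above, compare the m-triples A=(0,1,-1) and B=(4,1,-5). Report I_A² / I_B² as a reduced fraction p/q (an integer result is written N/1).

Shared (l₁,l₂,l₃)=(5,1,6): N and (l;000)² cancel in I_A²/I_B².
A: Δ = 0!·10!·2!/13! = 1/858; Racah Σ t=0..0: t=0:+1/28800 = 1/28800; ⇒ 3j(5 1 6; 0 1 -1)² = 7/286, sgn -1
B: Δ = 0!·10!·2!/13! = 1/858; Racah Σ t=0..0: t=0:+1/725760 = 1/725760; ⇒ 3j(5 1 6; 4 1 -5)² = 5/78, sgn -1
I_A²/I_B² = (7/286)/(5/78) = 21/55

21/55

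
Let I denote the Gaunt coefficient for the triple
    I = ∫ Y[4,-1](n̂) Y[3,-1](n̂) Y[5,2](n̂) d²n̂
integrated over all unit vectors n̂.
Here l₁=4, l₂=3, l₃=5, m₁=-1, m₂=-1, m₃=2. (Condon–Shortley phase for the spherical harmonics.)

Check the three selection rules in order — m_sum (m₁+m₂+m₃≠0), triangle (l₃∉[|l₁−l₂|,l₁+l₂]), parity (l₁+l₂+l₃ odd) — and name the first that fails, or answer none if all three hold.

Σmᵢ = 0  ✓
l₃∈[|l₁−l₂|,l₁+l₂]=[1,7], have l₃=5  ✓
Σlᵢ = 12 ⇒ even  ✓

none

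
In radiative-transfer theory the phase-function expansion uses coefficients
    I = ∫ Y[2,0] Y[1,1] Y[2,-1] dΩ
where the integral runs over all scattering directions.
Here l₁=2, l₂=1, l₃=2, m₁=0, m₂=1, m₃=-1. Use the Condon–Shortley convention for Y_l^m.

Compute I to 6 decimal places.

l₁+l₂+l₃=5 is odd: 3j(l;000)=0 ⇒ I=0

0.000000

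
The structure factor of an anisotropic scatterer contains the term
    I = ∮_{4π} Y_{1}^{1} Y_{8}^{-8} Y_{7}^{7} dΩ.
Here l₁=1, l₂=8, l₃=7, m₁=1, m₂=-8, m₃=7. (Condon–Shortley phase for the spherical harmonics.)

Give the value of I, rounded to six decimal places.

0.335179

Checks pass: Σm=0; 16 even; l₃=7∈[7,9].
(2·1+1)(2·8+1)(2·7+1) = 765
Δ: 2! 0! 14! / 17! → 1/2040
sum: t=1:−1/25401600 = -1/25401600
3j²(1 8 7; 0 0 0) = Δ·Π!·Σ² = 8/255  (sign +1)
sum: t=0:+1/174356582400 = 1/174356582400
3j²(1 8 7; 1 -8 7) = Δ·Π!·Σ² = 1/17  (sign +1)
combine: 4πI² = 765·8/255·1/17 = 24/17
take √, sign +1: I = 0.33517856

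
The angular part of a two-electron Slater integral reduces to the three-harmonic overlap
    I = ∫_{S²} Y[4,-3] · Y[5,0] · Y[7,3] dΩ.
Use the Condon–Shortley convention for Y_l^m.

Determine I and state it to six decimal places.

m-sum 0 ✓  L=16 even ✓  1≤7≤9 ✓
Π(2lᵢ+1) = 9×11×15 = 1485
triangle coeff Δ(4,5,7) = 1/6126120
Σ_t [0,2]: t=0:+1/69120 t=1:−1/20736 t=2:+1/69120 = -1/51840
(3j)²=280/21879 [(4 5 7; 0 0 0)], sign=+1
Σ_t [1,2]: t=1:−1/414720 t=2:+1/172800 = 7/2073600
(3j)²=343/29172 [(4 5 7; -3 0 3)], sign=+1
⇒ 4πI² = 120050/537251
I = (+1)√(120050/537251/(4π)) = 0.13334832

0.133348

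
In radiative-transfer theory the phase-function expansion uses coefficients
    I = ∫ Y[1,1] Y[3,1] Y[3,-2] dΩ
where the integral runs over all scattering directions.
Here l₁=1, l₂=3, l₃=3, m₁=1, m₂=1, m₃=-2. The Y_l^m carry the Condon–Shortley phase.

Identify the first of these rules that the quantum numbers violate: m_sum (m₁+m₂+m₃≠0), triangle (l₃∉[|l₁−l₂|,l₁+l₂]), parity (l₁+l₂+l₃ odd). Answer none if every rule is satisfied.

parity

azimuthal sum: 1 + 1 − 2 = 0  ✓
2 ≤ 3 ≤ 4 (triangle on l)  ✓
L = 1 + 3 + 3 = 7 (odd)  ✗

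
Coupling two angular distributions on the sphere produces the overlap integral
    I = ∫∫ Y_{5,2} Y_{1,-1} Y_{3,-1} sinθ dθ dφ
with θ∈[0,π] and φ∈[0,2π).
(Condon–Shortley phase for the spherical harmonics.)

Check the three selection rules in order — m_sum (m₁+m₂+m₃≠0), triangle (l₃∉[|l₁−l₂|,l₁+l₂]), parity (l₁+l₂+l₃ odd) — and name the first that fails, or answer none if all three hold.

m₁+m₂+m₃ = 2 − 1 − 1 = 0  ✓
triangle: |5−1|=4 ≤ l₃=3 ≤ 5+1=6  ✗
parity: l₁+l₂+l₃ = 9 is odd

triangle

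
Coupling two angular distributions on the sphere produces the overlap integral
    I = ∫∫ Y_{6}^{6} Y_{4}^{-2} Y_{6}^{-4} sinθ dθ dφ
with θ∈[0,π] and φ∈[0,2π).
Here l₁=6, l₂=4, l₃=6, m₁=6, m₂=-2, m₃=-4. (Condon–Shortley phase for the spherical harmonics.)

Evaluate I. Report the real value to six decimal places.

Checks pass: Σm=0; 16 even; l₃=6∈[2,10].
(2·6+1)(2·4+1)(2·6+1) = 1521
Δ: 4! 8! 4! / 17! → 1/15315300
sum: t=0:+1/829440 t=1:−1/25920 t=2:+1/9216 t=3:−1/25920 t=4:+1/829440 = 7/207360
3j²(6 4 6; 0 0 0) = Δ·Π!·Σ² = 28/2431  (sign +1)
sum: t=0:+1/3870720 = 1/3870720
3j²(6 4 6; 6 -2 -4) = Δ·Π!·Σ² = 135/6188  (sign +1)
combine: 4πI² = 1521·28/2431·135/6188 = 1215/3179
take √, sign +1: I = 0.17439657

0.174397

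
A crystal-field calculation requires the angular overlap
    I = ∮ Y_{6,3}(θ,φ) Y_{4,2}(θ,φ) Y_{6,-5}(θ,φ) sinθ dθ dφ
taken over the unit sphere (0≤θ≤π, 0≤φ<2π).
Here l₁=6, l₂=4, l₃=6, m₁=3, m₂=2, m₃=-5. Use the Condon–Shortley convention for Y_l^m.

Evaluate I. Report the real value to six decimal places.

-0.147064

Rules hold: Σm=0, L=16 even, 2≤6≤10.
N = 13·9·13 = 1521
Δ = 4!·8!·4!/17! = 1/15315300
Racah Σ t=0..4: t=0:+1/829440 t=1:−1/25920 t=2:+1/9216 t=3:−1/25920 t=4:+1/829440 = 7/207360
⇒ 3j(6 4 6; 0 0 0)² = 28/2431, sgn +1
Racah Σ t=2..3: t=2:+1/483840 t=3:−1/1451520 = 1/725760
⇒ 3j(6 4 6; 3 2 -5)² = 24/1547, sgn -1
4πI² = N·(3j₀)²·(3jₘ)² = 864/3179
I = -1·√(0.271784/4π) = -0.14706410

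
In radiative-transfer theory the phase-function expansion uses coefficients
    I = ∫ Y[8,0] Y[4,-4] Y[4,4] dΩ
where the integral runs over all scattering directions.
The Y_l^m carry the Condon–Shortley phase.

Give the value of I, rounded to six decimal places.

0.003349

m-sum 0 ✓  L=16 even ✓  4≤4≤12 ✓
Π(2lᵢ+1) = 17×9×9 = 1377
triangle coeff Δ(8,4,4) = 1/218790
Σ_t [4,4]: t=4:+1/331776 = 1/331776
(3j)²=490/21879 [(8 4 4; 0 0 0)], sign=+1
Σ_t [0,0]: t=0:+1/1625702400 = 1/1625702400
(3j)²=1/218790 [(8 4 4; 0 -4 4)], sign=+1
⇒ 4πI² = 49/347633
I = (+1)√(49/347633/(4π)) = 0.00334913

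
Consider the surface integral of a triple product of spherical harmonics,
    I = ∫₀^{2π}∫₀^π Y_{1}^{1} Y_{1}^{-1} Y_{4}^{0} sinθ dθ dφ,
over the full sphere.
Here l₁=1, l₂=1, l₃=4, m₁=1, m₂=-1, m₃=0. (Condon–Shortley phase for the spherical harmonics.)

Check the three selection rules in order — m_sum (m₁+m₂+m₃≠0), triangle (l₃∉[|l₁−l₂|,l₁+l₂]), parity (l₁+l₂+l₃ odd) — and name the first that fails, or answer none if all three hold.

m₁+m₂+m₃ = 1 − 1 + 0 = 0  ✓
triangle: |1−1|=0 ≤ l₃=4 ≤ 1+1=2  ✗
parity: l₁+l₂+l₃ = 6 is even

triangle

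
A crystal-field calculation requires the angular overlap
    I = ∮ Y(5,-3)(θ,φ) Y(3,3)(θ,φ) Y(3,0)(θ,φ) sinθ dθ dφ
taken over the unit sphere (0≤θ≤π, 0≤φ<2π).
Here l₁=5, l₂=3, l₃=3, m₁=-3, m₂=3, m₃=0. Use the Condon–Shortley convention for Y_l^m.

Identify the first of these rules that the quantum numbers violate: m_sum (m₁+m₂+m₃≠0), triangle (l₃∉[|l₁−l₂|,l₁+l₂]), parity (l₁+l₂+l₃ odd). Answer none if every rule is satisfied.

parity

m₁+m₂+m₃ = -3 + 3 + 0 = 0  ✓
triangle: |5−3|=2 ≤ l₃=3 ≤ 5+3=8  ✓
parity: l₁+l₂+l₃ = 11 is odd  ✗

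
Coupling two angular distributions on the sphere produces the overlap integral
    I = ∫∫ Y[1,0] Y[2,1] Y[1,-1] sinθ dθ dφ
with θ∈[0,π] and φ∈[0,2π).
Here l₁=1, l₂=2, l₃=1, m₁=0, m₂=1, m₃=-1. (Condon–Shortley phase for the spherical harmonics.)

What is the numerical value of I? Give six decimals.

Checks pass: Σm=0; 4 even; l₃=1∈[1,3].
(2·1+1)(2·2+1)(2·1+1) = 45
Δ: 2! 0! 2! / 5! → 1/30
sum: t=1:−1/1 = -1/1
3j²(1 2 1; 0 0 0) = Δ·Π!·Σ² = 2/15  (sign +1)
sum: t=1:−1/2 = -1/2
3j²(1 2 1; 0 1 -1) = Δ·Π!·Σ² = 1/10  (sign -1)
combine: 4πI² = 45·2/15·1/10 = 3/5
take √, sign -1: I = -0.21850969

-0.218510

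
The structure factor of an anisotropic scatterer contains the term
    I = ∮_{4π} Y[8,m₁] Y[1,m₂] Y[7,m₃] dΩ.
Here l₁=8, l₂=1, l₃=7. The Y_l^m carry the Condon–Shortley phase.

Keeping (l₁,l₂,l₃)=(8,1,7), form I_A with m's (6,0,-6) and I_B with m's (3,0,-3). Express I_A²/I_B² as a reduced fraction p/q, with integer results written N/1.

Same 8,1,7: normalisation and zero-m 3j drop out of the ratio.
A: Δ: 2! 14! 0! / 17! → 1/2040; sum: t=1:−1/6227020800 = -1/6227020800; 3j²(8 1 7; 6 0 -6) = Δ·Π!·Σ² = 7/510  (sign +1)
B: Δ: 2! 14! 0! / 17! → 1/2040; sum: t=1:−1/87091200 = -1/87091200; 3j²(8 1 7; 3 0 -3) = Δ·Π!·Σ² = 11/408  (sign -1)
I_A²/I_B² = (7/510)/(11/408) = 28/55

28/55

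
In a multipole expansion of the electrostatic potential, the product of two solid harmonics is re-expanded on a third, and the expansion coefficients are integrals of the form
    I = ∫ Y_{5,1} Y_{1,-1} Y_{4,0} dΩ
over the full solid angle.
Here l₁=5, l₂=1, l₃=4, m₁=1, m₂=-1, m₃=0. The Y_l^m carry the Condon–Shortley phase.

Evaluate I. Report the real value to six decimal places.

-0.190188

Checks pass: Σm=0; 10 even; l₃=4∈[4,6].
(2·5+1)(2·1+1)(2·4+1) = 297
Δ: 2! 8! 0! / 11! → 1/495
sum: t=1:−1/576 = -1/576
3j²(5 1 4; 0 0 0) = Δ·Π!·Σ² = 5/99  (sign -1)
sum: t=0:+1/1152 = 1/1152
3j²(5 1 4; 1 -1 0) = Δ·Π!·Σ² = 1/33  (sign +1)
combine: 4πI² = 297·5/99·1/33 = 5/11
take √, sign -1: I = -0.19018827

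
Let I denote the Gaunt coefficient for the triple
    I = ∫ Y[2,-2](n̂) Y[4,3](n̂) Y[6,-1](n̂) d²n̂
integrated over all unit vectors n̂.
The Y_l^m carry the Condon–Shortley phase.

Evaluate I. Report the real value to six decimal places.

-0.035563

Checks pass: Σm=0; 12 even; l₃=6∈[2,6].
(2·2+1)(2·4+1)(2·6+1) = 585
Δ: 0! 4! 8! / 13! → 1/6435
sum: t=0:+1/2304 = 1/2304
3j²(2 4 6; 0 0 0) = Δ·Π!·Σ² = 5/143  (sign +1)
sum: t=0:+1/120960 = 1/120960
3j²(2 4 6; -2 3 -1) = Δ·Π!·Σ² = 1/1287  (sign -1)
combine: 4πI² = 585·5/143·1/1287 = 25/1573
take √, sign -1: I = -0.03556319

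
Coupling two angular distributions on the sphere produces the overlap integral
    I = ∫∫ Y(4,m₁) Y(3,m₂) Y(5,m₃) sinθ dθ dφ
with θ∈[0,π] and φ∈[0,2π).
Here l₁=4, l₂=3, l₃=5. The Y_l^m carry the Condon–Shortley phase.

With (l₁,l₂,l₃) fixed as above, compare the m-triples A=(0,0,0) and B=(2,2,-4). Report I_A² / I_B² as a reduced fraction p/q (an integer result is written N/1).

15/14

Shared (l₁,l₂,l₃)=(4,3,5): N and (l;000)² cancel in I_A²/I_B².
A: Δ = 2!·6!·4!/13! = 1/180180; Racah Σ t=0..2: t=0:+1/576 t=1:−1/144 t=2:+1/576 = -1/288; ⇒ 3j(4 3 5; 0 0 0)² = 20/1001, sgn +1
B: Δ = 2!·6!·4!/13! = 1/180180; Racah Σ t=1..2: t=1:−1/2880 t=2:+1/8640 = -1/4320; ⇒ 3j(4 3 5; 2 2 -4)² = 8/429, sgn +1
I_A²/I_B² = (20/1001)/(8/429) = 15/14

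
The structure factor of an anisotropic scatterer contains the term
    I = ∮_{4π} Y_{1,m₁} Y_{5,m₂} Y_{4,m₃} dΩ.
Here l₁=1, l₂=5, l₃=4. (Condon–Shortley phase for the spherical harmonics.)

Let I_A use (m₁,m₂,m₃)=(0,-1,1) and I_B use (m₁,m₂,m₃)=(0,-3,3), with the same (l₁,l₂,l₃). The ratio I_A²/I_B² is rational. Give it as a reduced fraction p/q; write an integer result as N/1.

Same 1,5,4: normalisation and zero-m 3j drop out of the ratio.
A: Δ: 2! 0! 8! / 11! → 1/495; sum: t=1:−1/720 = -1/720; 3j²(1 5 4; 0 -1 1) = Δ·Π!·Σ² = 8/165  (sign +1)
B: Δ: 2! 0! 8! / 11! → 1/495; sum: t=1:−1/5040 = -1/5040; 3j²(1 5 4; 0 -3 3) = Δ·Π!·Σ² = 16/495  (sign +1)
I_A²/I_B² = (8/165)/(16/495) = 3/2

3/2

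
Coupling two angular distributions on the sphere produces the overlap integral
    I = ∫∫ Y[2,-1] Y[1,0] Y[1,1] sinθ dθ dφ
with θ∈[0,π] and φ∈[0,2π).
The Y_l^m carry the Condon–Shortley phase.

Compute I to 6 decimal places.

Checks pass: Σm=0; 4 even; l₃=1∈[1,3].
(2·2+1)(2·1+1)(2·1+1) = 45
Δ: 2! 2! 0! / 5! → 1/30
sum: t=1:−1/1 = -1/1
3j²(2 1 1; 0 0 0) = Δ·Π!·Σ² = 2/15  (sign +1)
sum: t=1:−1/2 = -1/2
3j²(2 1 1; -1 0 1) = Δ·Π!·Σ² = 1/10  (sign -1)
combine: 4πI² = 45·2/15·1/10 = 3/5
take √, sign -1: I = -0.21850969

-0.218510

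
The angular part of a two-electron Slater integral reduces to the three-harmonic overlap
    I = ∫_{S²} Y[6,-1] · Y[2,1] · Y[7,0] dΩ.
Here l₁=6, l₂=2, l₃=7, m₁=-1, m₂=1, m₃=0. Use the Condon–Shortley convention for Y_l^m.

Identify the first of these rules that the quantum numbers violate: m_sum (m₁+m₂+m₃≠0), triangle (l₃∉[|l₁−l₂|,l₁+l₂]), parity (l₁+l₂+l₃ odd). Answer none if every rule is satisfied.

parity

Σmᵢ = 0  ✓
l₃∈[|l₁−l₂|,l₁+l₂]=[4,8], have l₃=7  ✓
Σlᵢ = 15 ⇒ odd  ✗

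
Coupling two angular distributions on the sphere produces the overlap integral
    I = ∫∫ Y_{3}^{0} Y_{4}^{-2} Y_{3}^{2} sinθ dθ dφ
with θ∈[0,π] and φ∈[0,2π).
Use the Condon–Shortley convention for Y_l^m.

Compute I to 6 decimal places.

-0.044418

Checks pass: Σm=0; 10 even; l₃=3∈[1,7].
(2·3+1)(2·4+1)(2·3+1) = 441
Δ: 4! 2! 4! / 11! → 1/34650
sum: t=1:−1/72 t=2:+1/16 t=3:−1/72 = 5/144
3j²(3 4 3; 0 0 0) = Δ·Π!·Σ² = 2/77  (sign -1)
sum: t=1:−1/72 t=2:+1/96 = -1/288
3j²(3 4 3; 0 -2 2) = Δ·Π!·Σ² = 1/462  (sign +1)
combine: 4πI² = 441·2/77·1/462 = 3/121
take √, sign -1: I = -0.04441841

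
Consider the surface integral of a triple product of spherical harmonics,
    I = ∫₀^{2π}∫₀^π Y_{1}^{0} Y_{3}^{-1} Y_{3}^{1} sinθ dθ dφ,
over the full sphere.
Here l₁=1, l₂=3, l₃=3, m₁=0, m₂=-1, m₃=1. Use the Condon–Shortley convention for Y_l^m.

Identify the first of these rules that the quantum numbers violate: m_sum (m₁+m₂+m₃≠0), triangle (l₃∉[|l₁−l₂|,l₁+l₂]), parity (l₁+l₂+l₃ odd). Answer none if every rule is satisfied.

m₁+m₂+m₃ = 0 − 1 + 1 = 0  ✓
triangle: |1−3|=2 ≤ l₃=3 ≤ 1+3=4  ✓
parity: l₁+l₂+l₃ = 7 is odd  ✗

parity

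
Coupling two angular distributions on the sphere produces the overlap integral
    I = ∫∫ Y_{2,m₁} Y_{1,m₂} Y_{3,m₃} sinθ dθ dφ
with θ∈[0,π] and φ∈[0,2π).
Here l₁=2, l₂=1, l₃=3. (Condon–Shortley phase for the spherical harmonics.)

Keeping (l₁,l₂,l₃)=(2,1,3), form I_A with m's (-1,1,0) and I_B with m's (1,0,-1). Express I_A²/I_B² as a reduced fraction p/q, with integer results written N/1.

3/8

l's match ⇒ only the (l;m) 3-j factors differ between A and B.
A: triangle coeff Δ(2,1,3) = 1/105; Σ_t [0,0]: t=0:+1/12 = 1/12; (3j)²=1/35 [(2 1 3; -1 1 0)], sign=-1
B: triangle coeff Δ(2,1,3) = 1/105; Σ_t [0,0]: t=0:+1/6 = 1/6; (3j)²=8/105 [(2 1 3; 1 0 -1)], sign=+1
I_A²/I_B² = (1/35)/(8/105) = 3/8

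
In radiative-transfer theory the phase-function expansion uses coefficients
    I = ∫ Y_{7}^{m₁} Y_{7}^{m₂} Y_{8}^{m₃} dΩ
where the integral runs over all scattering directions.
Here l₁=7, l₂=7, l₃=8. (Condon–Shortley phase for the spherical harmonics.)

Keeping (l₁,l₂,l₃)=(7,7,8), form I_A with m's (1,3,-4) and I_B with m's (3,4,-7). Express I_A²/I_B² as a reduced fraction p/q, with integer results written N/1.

4928/4875

Same 7,7,8: normalisation and zero-m 3j drop out of the ratio.
A: Δ: 6! 8! 8! / 23! → 1/22086194130; sum: t=2:+1/1114767360 t=3:−1/130636800 t=4:+1/99532800 t=5:−1/435456000 t=6:+1/16721510400 = 11/10450944000; 3j²(7 7 8; 1 3 -4) = Δ·Π!·Σ² = 704/482885  (sign +1)
B: Δ: 6! 8! 8! / 23! → 1/22086194130; sum: t=3:−1/7315660800 t=4:+1/9754214400 = -1/29262643200; 3j²(7 7 8; 3 4 -7) = Δ·Π!·Σ² = 75/52003  (sign +1)
I_A²/I_B² = (704/482885)/(75/52003) = 4928/4875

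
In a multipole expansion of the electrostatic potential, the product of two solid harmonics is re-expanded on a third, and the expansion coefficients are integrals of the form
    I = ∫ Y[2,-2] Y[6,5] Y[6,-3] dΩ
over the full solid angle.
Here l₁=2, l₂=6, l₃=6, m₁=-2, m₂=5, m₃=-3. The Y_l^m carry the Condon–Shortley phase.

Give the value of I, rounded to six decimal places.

Rules hold: Σm=0, L=14 even, 4≤6≤8.
N = 5·13·13 = 845
Δ = 2!·2!·10!/15! = 1/90090
Racah Σ t=0..2: t=0:+1/69120 t=1:−1/14400 t=2:+1/69120 = -7/172800
⇒ 3j(2 6 6; 0 0 0)² = 14/715, sgn -1
Racah Σ t=2..2: t=2:+1/1451520 = 1/1451520
⇒ 3j(2 6 6; -2 5 -3)² = 1/91, sgn -1
4πI² = N·(3j₀)²·(3jₘ)² = 2/11
I = +1·√(0.181818/4π) = 0.12028562

0.120286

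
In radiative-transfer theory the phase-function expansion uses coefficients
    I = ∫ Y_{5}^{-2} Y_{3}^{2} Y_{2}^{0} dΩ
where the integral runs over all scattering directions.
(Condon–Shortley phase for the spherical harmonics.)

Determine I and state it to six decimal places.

Checks pass: Σm=0; 10 even; l₃=2∈[2,8].
(2·5+1)(2·3+1)(2·2+1) = 385
Δ: 6! 4! 0! / 11! → 1/2310
sum: t=3:−1/144 = -1/144
3j²(5 3 2; 0 0 0) = Δ·Π!·Σ² = 10/231  (sign -1)
sum: t=5:−1/480 = -1/480
3j²(5 3 2; -2 2 0) = Δ·Π!·Σ² = 3/110  (sign -1)
combine: 4πI² = 385·10/231·3/110 = 5/11
take √, sign +1: I = 0.19018827

0.190188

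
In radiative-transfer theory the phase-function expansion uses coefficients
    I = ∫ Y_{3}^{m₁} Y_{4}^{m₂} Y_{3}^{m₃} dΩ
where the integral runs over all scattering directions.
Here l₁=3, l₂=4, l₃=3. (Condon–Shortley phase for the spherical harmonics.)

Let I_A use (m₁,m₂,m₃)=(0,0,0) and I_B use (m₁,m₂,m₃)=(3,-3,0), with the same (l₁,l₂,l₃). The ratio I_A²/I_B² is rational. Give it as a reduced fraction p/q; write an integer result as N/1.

l's match ⇒ only the (l;m) 3-j factors differ between A and B.
A: triangle coeff Δ(3,4,3) = 1/34650; Σ_t [1,3]: t=1:−1/72 t=2:+1/16 t=3:−1/72 = 5/144; (3j)²=2/77 [(3 4 3; 0 0 0)], sign=-1
B: triangle coeff Δ(3,4,3) = 1/34650; Σ_t [0,0]: t=0:+1/288 = 1/288; (3j)²=1/22 [(3 4 3; 3 -3 0)], sign=-1
I_A²/I_B² = (2/77)/(1/22) = 4/7

4/7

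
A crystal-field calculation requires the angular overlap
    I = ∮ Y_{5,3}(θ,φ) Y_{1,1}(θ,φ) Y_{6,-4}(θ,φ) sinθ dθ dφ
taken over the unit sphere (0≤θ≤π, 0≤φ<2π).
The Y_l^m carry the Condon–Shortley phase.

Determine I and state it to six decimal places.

0.274090

Rules hold: Σm=0, L=12 even, 4≤6≤6.
N = 11·3·13 = 429
Δ = 0!·10!·2!/13! = 1/858
Racah Σ t=0..0: t=0:+1/14400 = 1/14400
⇒ 3j(5 1 6; 0 0 0)² = 6/143, sgn +1
Racah Σ t=0..0: t=0:+1/161280 = 1/161280
⇒ 3j(5 1 6; 3 1 -4)² = 15/286, sgn +1
4πI² = N·(3j₀)²·(3jₘ)² = 135/143
I = +1·√(0.944056/4π) = 0.27409047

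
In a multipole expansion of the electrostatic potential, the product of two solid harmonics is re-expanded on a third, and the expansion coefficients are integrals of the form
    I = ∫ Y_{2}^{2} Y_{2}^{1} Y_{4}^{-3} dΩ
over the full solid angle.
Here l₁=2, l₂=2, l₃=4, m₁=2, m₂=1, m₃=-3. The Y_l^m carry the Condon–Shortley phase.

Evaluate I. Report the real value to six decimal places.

-0.238414

Rules hold: Σm=0, L=8 even, 0≤4≤4.
N = 5·5·9 = 225
Δ = 0!·4!·4!/9! = 1/630
Racah Σ t=0..0: t=0:+1/16 = 1/16
⇒ 3j(2 2 4; 0 0 0)² = 2/35, sgn +1
Racah Σ t=0..0: t=0:+1/144 = 1/144
⇒ 3j(2 2 4; 2 1 -3)² = 1/18, sgn -1
4πI² = N·(3j₀)²·(3jₘ)² = 5/7
I = -1·√(0.714286/4π) = -0.23841361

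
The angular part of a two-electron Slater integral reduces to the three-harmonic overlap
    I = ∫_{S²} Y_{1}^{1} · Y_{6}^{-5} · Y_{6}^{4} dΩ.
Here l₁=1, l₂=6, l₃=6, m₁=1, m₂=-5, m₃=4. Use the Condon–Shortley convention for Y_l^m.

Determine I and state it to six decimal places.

0.000000

L=13 odd ⇒ parity kills the (l;000) factor ⇒ I = 0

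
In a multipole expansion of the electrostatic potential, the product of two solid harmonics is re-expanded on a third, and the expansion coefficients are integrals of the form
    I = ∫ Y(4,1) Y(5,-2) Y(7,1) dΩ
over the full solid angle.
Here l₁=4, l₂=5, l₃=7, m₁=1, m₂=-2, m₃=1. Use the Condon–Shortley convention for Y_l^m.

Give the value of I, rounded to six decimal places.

m-sum 0 ✓  L=16 even ✓  1≤7≤9 ✓
Π(2lᵢ+1) = 9×11×15 = 1485
triangle coeff Δ(4,5,7) = 1/6126120
Σ_t [0,2]: t=0:+1/69120 t=1:−1/20736 t=2:+1/69120 = -1/51840
(3j)²=280/21879 [(4 5 7; 0 0 0)], sign=+1
Σ_t [0,2]: t=0:+1/51840 t=1:−1/69120 t=2:+1/1209600 = 41/7257600
(3j)²=1681/510510 [(4 5 7; 1 -2 1)], sign=+1
⇒ 4πI² = 33620/537251
I = (+1)√(33620/537251/(4π)) = 0.07056759

0.070568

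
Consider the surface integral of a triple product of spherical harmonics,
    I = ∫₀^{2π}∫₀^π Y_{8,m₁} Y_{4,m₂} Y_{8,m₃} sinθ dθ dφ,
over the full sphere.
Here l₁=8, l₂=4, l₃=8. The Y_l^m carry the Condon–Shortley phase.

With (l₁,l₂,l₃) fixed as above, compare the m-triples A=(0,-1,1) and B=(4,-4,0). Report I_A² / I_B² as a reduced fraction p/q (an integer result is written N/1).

l's match ⇒ only the (l;m) 3-j factors differ between A and B.
A: triangle coeff Δ(8,4,8) = 1/185175900; Σ_t [0,3]: t=0:+1/139345920 t=1:−1/14515200 t=2:+1/12441600 t=3:−1/87091200 = 1/139345920; (3j)²=5/8398 [(8 4 8; 0 -1 1)], sign=-1
B: triangle coeff Δ(8,4,8) = 1/185175900; Σ_t [0,0]: t=0:+1/557383680 = 1/557383680; (3j)²=55/4199 [(8 4 8; 4 -4 0)], sign=+1
I_A²/I_B² = (5/8398)/(55/4199) = 1/22

1/22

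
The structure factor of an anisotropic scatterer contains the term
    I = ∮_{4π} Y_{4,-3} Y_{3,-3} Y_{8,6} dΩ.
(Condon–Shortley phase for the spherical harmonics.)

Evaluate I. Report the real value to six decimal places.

triangle: need 1≤l₃≤7, have 8; I=0

0.000000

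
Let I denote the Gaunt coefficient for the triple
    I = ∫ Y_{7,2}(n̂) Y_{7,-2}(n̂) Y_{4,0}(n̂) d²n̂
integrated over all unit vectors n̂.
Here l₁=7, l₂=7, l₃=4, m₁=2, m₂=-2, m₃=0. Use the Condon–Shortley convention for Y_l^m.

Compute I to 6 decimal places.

0.041390

m-sum 0 ✓  L=18 even ✓  0≤4≤14 ✓
Π(2lᵢ+1) = 15×15×9 = 2025
triangle coeff Δ(7,7,4) = 1/58198140
Σ_t [3,7]: t=3:−1/17418240 t=4:+1/622080 t=5:−1/230400 t=6:+1/622080 t=7:−1/17418240 = -1/806400
(3j)²=2268/230945 [(7 7 4; 0 0 0)], sign=-1
Σ_t [1,5]: t=1:−1/209018880 t=2:+1/2903040 t=3:−1/483840 t=4:+1/622080 t=5:−1/8294400 = -251/1045094400
(3j)²=63001/58198140 [(7 7 4; 2 -2 0)], sign=-1
⇒ 4πI² = 45927729/2133423721
I = (+1)√(45927729/2133423721/(4π)) = 0.04138986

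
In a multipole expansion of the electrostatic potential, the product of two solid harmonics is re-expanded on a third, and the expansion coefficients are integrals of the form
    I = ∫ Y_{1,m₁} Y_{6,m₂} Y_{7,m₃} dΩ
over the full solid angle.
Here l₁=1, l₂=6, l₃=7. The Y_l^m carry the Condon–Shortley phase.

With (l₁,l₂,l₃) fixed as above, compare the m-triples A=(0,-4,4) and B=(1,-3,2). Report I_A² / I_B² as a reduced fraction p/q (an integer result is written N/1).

33/10

Shared (l₁,l₂,l₃)=(1,6,7): N and (l;000)² cancel in I_A²/I_B².
A: Δ = 0!·2!·12!/15! = 1/1365; Racah Σ t=0..0: t=0:+1/7257600 = 1/7257600; ⇒ 3j(1 6 7; 0 -4 4)² = 11/455, sgn -1
B: Δ = 0!·2!·12!/15! = 1/1365; Racah Σ t=0..0: t=0:+1/4354560 = 1/4354560; ⇒ 3j(1 6 7; 1 -3 2)² = 2/273, sgn -1
I_A²/I_B² = (11/455)/(2/273) = 33/10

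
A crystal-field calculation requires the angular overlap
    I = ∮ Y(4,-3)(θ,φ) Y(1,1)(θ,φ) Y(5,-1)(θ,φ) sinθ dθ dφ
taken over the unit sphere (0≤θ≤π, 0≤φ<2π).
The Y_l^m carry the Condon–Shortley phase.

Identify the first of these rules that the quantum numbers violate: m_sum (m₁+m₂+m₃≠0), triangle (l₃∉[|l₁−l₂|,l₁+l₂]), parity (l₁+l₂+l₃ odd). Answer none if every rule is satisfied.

m₁+m₂+m₃ = -3 + 1 − 1 = -3  ✗
triangle: |4−1|=3 ≤ l₃=5 ≤ 4+1=5
parity: l₁+l₂+l₃ = 10 is even

m_sum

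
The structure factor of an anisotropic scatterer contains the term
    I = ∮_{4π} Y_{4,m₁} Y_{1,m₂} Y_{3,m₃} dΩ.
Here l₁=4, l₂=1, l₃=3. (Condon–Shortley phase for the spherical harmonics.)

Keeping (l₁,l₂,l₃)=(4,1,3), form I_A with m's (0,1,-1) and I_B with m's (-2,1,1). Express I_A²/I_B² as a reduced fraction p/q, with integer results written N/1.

l's match ⇒ only the (l;m) 3-j factors differ between A and B.
A: triangle coeff Δ(4,1,3) = 1/252; Σ_t [2,2]: t=2:+1/96 = 1/96; (3j)²=1/42 [(4 1 3; 0 1 -1)], sign=+1
B: triangle coeff Δ(4,1,3) = 1/252; Σ_t [2,2]: t=2:+1/96 = 1/96; (3j)²=5/84 [(4 1 3; -2 1 1)], sign=+1
I_A²/I_B² = (1/42)/(5/84) = 2/5

2/5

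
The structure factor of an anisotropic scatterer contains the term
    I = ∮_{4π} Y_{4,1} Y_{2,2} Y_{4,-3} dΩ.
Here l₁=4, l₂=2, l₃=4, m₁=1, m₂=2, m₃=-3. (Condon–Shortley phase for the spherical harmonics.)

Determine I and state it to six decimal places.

Rules hold: Σm=0, L=10 even, 2≤4≤6.
N = 9·5·9 = 405
Δ = 2!·6!·2!/11! = 1/13860
Racah Σ t=0..2: t=0:+1/192 t=1:−1/36 t=2:+1/192 = -5/288
⇒ 3j(4 2 4; 0 0 0)² = 20/693, sgn -1
Racah Σ t=2..2: t=2:+1/480 = 1/480
⇒ 3j(4 2 4; 1 2 -3)² = 3/110, sgn -1
4πI² = N·(3j₀)²·(3jₘ)² = 270/847
I = +1·√(0.318772/4π) = 0.15927046

0.159270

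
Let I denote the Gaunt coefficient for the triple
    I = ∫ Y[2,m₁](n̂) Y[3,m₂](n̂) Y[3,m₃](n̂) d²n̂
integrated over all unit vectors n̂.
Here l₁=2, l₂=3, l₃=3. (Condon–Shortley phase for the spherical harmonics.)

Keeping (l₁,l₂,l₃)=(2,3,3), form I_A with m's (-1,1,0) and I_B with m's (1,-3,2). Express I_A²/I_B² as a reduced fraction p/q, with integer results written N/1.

2/25

l's match ⇒ only the (l;m) 3-j factors differ between A and B.
A: triangle coeff Δ(2,3,3) = 1/3780; Σ_t [1,2]: t=1:−1/12 t=2:+1/8 = 1/24; (3j)²=1/210 [(2 3 3; -1 1 0)], sign=-1
B: triangle coeff Δ(2,3,3) = 1/3780; Σ_t [0,0]: t=0:+1/48 = 1/48; (3j)²=5/84 [(2 3 3; 1 -3 2)], sign=-1
I_A²/I_B² = (1/210)/(5/84) = 2/25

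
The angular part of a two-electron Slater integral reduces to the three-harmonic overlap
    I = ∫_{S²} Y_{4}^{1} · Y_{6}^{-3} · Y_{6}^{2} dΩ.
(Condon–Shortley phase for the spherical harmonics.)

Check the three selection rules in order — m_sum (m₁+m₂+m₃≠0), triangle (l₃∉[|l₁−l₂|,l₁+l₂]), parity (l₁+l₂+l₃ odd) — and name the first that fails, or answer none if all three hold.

none

azimuthal sum: 1 − 3 + 2 = 0  ✓
2 ≤ 6 ≤ 10 (triangle on l)  ✓
L = 4 + 6 + 6 = 16 (even)  ✓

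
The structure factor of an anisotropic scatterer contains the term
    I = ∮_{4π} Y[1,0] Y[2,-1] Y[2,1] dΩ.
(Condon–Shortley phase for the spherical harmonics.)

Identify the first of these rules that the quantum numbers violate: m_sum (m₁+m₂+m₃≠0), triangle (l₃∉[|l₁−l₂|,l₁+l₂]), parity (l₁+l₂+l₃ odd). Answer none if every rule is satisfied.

parity

Σmᵢ = 0  ✓
l₃∈[|l₁−l₂|,l₁+l₂]=[1,3], have l₃=2  ✓
Σlᵢ = 5 ⇒ odd  ✗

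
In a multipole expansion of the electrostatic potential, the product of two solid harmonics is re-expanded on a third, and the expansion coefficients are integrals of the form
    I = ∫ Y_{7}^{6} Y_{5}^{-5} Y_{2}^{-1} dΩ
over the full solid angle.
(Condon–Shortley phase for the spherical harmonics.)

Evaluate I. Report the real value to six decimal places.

m-sum 0 ✓  L=14 even ✓  2≤2≤12 ✓
Π(2lᵢ+1) = 15×11×5 = 825
triangle coeff Δ(7,5,2) = 1/15015
Σ_t [5,5]: t=5:−1/57600 = -1/57600
(3j)²=21/715 [(7 5 2; 0 0 0)], sign=-1
Σ_t [0,0]: t=0:+1/21772800 = 1/21772800
(3j)²=2/105 [(7 5 2; 6 -5 -1)], sign=-1
⇒ 4πI² = 6/13
I = (+1)√(6/13/(4π)) = 0.19164567

0.191646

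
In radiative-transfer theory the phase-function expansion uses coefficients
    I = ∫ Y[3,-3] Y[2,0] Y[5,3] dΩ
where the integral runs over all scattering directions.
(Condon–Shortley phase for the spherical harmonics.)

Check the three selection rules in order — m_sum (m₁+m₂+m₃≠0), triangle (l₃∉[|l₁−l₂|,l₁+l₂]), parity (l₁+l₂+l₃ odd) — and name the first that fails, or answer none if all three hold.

Σmᵢ = 0  ✓
l₃∈[|l₁−l₂|,l₁+l₂]=[1,5], have l₃=5  ✓
Σlᵢ = 10 ⇒ even  ✓

none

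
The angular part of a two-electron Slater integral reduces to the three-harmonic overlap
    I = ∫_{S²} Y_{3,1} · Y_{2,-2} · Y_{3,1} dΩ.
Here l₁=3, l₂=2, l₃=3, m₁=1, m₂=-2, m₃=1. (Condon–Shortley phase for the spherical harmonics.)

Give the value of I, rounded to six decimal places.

m-sum 0 ✓  L=8 even ✓  1≤3≤5 ✓
Π(2lᵢ+1) = 7×5×7 = 245
triangle coeff Δ(3,2,3) = 1/3780
Σ_t [0,2]: t=0:+1/24 t=1:−1/4 t=2:+1/24 = -1/6
(3j)²=4/105 [(3 2 3; 0 0 0)], sign=+1
Σ_t [0,0]: t=0:+1/16 = 1/16
(3j)²=2/35 [(3 2 3; 1 -2 1)], sign=+1
⇒ 4πI² = 8/15
I = (+1)√(8/15/(4π)) = 0.20601291

0.206013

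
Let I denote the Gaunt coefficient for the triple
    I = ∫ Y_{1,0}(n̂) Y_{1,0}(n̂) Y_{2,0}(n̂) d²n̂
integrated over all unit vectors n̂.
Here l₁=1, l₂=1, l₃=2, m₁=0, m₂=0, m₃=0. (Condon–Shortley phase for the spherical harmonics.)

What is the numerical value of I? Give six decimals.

Checks pass: Σm=0; 4 even; l₃=2∈[0,2].
(2·1+1)(2·1+1)(2·2+1) = 45
Δ: 0! 2! 2! / 5! → 1/30
sum: t=0:+1/1 = 1/1
3j²(1 1 2; 0 0 0) = Δ·Π!·Σ² = 2/15  (sign +1)
(m-triple is (0,0,0) — same symbol as above.)
combine: 4πI² = 45·2/15·2/15 = 4/5
take √, sign +1: I = 0.25231325

0.252313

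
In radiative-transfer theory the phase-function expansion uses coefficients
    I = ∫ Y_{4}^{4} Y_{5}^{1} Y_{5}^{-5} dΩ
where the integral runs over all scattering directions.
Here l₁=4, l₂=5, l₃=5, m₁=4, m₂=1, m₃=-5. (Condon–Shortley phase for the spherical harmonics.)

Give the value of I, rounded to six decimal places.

Rules hold: Σm=0, L=14 even, 1≤5≤9.
N = 9·11·11 = 1089
Δ = 4!·4!·6!/15! = 1/3153150
Racah Σ t=0..4: t=0:+1/69120 t=1:−1/1728 t=2:+1/576 t=3:−1/1728 t=4:+1/69120 = 7/11520
⇒ 3j(4 5 5; 0 0 0)² = 2/143, sgn -1
Racah Σ t=0..0: t=0:+1/414720 = 1/414720
⇒ 3j(4 5 5; 4 1 -5)² = 2/429, sgn +1
4πI² = N·(3j₀)²·(3jₘ)² = 12/169
I = -1·√(0.0710059/4π) = -0.07516962

-0.075170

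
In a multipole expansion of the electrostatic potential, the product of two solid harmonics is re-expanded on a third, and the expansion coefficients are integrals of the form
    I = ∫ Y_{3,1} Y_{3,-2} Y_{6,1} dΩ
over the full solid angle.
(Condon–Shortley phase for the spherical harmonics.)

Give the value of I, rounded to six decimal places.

-0.121471

Rules hold: Σm=0, L=12 even, 0≤6≤6.
N = 7·7·13 = 637
Δ = 0!·6!·6!/13! = 1/12012
Racah Σ t=0..0: t=0:+1/1296 = 1/1296
⇒ 3j(3 3 6; 0 0 0)² = 100/3003, sgn +1
Racah Σ t=0..0: t=0:+1/5760 = 1/5760
⇒ 3j(3 3 6; 1 -2 1)² = 5/572, sgn -1
4πI² = N·(3j₀)²·(3jₘ)² = 875/4719
I = -1·√(0.185421/4π) = -0.12147142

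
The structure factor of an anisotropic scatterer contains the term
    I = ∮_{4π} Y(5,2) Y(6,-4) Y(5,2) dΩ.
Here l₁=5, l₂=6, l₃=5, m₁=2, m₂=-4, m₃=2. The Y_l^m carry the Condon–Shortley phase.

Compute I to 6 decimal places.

m-sum 0 ✓  L=16 even ✓  1≤5≤11 ✓
Π(2lᵢ+1) = 11×13×11 = 1573
triangle coeff Δ(5,6,5) = 1/28588560
Σ_t [1,5]: t=1:−1/345600 t=2:+1/13824 t=3:−1/5184 t=4:+1/13824 t=5:−1/345600 = -7/129600
(3j)²=80/7293 [(5 6 5; 0 0 0)], sign=+1
Σ_t [0,2]: t=0:+1/207360 t=1:−1/57600 t=2:+1/207360 = -1/129600
(3j)²=168/12155 [(5 6 5; 2 -4 2)], sign=+1
⇒ 4πI² = 896/3757
I = (+1)√(896/3757/(4π)) = 0.13776169

0.137762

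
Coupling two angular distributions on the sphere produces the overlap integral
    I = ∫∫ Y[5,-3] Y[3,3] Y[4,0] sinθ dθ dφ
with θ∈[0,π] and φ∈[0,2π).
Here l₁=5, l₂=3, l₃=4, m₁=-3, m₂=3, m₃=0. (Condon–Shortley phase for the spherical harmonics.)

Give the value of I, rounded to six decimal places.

Rules hold: Σm=0, L=12 even, 2≤4≤8.
N = 11·7·9 = 693
Δ = 4!·6!·2!/13! = 1/180180
Racah Σ t=1..3: t=1:−1/576 t=2:+1/144 t=3:−1/576 = 1/288
⇒ 3j(5 3 4; 0 0 0)² = 20/1001, sgn +1
Racah Σ t=4..4: t=4:+1/2304 = 1/2304
⇒ 3j(5 3 4; -3 3 0)² = 5/143, sgn +1
4πI² = N·(3j₀)²·(3jₘ)² = 900/1859
I = +1·√(0.484131/4π) = 0.19628026

0.196280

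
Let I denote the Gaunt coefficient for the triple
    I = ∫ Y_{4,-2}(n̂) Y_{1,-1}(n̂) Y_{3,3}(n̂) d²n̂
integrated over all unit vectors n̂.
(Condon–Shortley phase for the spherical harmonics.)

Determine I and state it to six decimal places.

0.061558

m-sum 0 ✓  L=8 even ✓  3≤3≤5 ✓
Π(2lᵢ+1) = 9×3×7 = 189
triangle coeff Δ(4,1,3) = 1/252
Σ_t [1,1]: t=1:−1/36 = -1/36
(3j)²=4/63 [(4 1 3; 0 0 0)], sign=+1
Σ_t [0,0]: t=0:+1/1440 = 1/1440
(3j)²=1/252 [(4 1 3; -2 -1 3)], sign=+1
⇒ 4πI² = 1/21
I = (+1)√(1/21/(4π)) = 0.06155813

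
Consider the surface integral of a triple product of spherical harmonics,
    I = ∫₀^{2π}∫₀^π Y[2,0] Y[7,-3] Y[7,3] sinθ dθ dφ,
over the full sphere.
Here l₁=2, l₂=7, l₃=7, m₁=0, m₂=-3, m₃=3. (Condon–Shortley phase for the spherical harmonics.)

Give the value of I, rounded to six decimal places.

m-sum 0 ✓  L=16 even ✓  5≤7≤9 ✓
Π(2lᵢ+1) = 5×15×15 = 1125
triangle coeff Δ(2,7,7) = 1/185640
Σ_t [0,2]: t=0:+1/2419200 t=1:−1/518400 t=2:+1/2419200 = -1/907200
(3j)²=56/3315 [(2 7 7; 0 0 0)], sign=+1
Σ_t [0,2]: t=0:+1/3870720 t=1:−1/2177280 t=2:+1/29030400 = -29/174182400
(3j)²=841/185640 [(2 7 7; 0 -3 3)], sign=-1
⇒ 4πI² = 4205/48841
I = (-1)√(4205/48841/(4π)) = -0.08277245

-0.082772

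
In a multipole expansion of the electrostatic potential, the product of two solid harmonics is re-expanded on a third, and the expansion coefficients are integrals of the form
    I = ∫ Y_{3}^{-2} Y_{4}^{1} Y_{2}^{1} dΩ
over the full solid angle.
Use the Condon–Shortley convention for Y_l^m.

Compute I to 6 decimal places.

0.000000

l₁+l₂+l₃=9 is odd: 3j(l;000)=0 ⇒ I=0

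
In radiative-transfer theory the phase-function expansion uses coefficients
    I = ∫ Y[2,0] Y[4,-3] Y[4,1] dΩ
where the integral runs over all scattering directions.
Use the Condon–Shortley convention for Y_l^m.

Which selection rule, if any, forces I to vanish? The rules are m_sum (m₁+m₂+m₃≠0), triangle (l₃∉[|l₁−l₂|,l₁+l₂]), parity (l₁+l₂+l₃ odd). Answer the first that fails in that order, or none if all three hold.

m_sum

m₁+m₂+m₃ = 0 − 3 + 1 = -2  ✗
triangle: |2−4|=2 ≤ l₃=4 ≤ 2+4=6
parity: l₁+l₂+l₃ = 10 is even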